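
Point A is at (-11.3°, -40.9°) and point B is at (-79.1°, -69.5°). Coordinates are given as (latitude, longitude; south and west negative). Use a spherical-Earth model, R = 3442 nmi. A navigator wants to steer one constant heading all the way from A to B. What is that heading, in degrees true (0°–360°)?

Meridional parts: M(φ₁)=-0.1985, M(φ₂)=-2.3496 → ΔM = -2.1511;  Δλ = -0.4992 rad
tan C = Δλ / ΔM = +0.2321 → C = 193.06°

193.1°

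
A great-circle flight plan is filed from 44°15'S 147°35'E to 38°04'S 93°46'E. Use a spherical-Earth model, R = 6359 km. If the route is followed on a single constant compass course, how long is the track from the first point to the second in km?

Δψ = ln[tan(π/4+φ₂/2)/tan(π/4+φ₁/2)] = +0.1435;  Δφ = +0.1079 rad,  Δλ = -0.9393 rad
q = Δφ/Δψ = 0.7520
d = R·√(Δφ² + q²Δλ²) = 6359·0.71451 = 4544 km

4544 km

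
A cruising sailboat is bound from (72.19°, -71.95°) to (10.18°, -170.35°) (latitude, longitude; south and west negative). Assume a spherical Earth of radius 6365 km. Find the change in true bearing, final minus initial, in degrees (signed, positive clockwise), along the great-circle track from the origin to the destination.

-83.3°

At departure: θ₁ = atan2(sin Δλ cos φ₂, cos φ₁ sin φ₂ − sin φ₁ cos φ₂ cos Δλ) = 281.10°
At arrival: θ₂ = atan2(sin Δλ cos φ₁, −cos φ₂ sin φ₁ + sin φ₂ cos φ₁ cos Δλ) = 197.75°
Δθ = θ₂ − θ₁ = -83.3°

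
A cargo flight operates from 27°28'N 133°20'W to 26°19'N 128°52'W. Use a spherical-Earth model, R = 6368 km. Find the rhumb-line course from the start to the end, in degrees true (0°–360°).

Δψ = ln[tan(π/4+φ₂/2)/tan(π/4+φ₁/2)] = -0.0225
Δλ = +0.0780 rad (taken the short way round)
course = atan2(Δλ, Δψ) = 106.10°

106.1°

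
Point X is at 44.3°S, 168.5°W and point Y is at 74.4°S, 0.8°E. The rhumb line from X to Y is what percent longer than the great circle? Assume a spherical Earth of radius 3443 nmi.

Great circle: σ = 1.0661 rad → d_gc = Rσ = 3670.5 nmi
Rhumb: Δφ = -0.5253, Δλ = +2.9548, Δψ = -1.1237, q = Δφ/Δψ = 0.4675 → d_rh = R√(Δφ²+q²Δλ²) = 5088.6 nmi
Excess = (5088.6 − 3670.5) / 3670.5 = 1418.1 / 3670.5 = 38.64% ≈ 38.6%

38.6%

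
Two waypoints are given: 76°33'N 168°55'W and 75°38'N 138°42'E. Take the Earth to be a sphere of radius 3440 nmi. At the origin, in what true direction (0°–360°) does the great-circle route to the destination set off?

291.7°

θ = atan2( sin Δλ·cos φ₂ ,  cos φ₁ sin φ₂ − sin φ₁ cos φ₂ cos Δλ )
  = atan2(-0.1965, +0.0780) = 291.65°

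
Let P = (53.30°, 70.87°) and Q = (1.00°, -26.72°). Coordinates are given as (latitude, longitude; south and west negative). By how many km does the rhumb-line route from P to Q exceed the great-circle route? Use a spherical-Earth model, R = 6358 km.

Great circle: cos σ = sin φ₁ sin φ₂ + cos φ₁ cos φ₂ cos Δλ,  σ = 1.6358 rad → d_gc = 10400.2 km
Rhumb line: Δψ = -1.0861, q = Δφ/Δψ = 0.8404, d_rh = R√(Δφ²+q²Δλ²) = 10794.3 km
Excess = 10794.3 − 10400.2 = 394.1 ≈ 394 km

394 km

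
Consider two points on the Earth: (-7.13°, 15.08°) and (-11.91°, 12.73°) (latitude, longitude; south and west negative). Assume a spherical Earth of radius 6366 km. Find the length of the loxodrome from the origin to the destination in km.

590 km

Rhumb course C = atan2(Δλ, Δψ) with Δψ = ln[tan(π/4+φ₂/2)/tan(π/4+φ₁/2)] = -0.0846, Δλ = -0.0410 → C = 205.86°
d = R·|Δφ| / |cos C| = 6366·0.08343 / 0.89986 = 590 km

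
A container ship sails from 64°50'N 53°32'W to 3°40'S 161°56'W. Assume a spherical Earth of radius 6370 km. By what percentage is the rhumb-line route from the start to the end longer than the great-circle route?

6.4%

Great circle: σ = 1.7638 rad → d_gc = Rσ = 11235.6 km
Rhumb: Δφ = -1.1956, Δλ = -1.8919, Δψ = -1.5636, q = Δφ/Δψ = 0.7646 → d_rh = R√(Δφ²+q²Δλ²) = 11954.4 km
Excess = (11954.4 − 11235.6) / 11235.6 = 718.8 / 11235.6 = 6.40% ≈ 6.4%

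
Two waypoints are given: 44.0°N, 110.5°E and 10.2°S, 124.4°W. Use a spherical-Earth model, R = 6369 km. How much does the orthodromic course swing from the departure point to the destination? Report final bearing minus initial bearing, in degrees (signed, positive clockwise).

+64.3°

Initial bearing θ₁ = atan2(sin Δλ cos φ₂, cos φ₁ sin φ₂ − sin φ₁ cos φ₂ cos Δλ) = 71.74°
Final bearing θ₂ = (initial bearing from the destination back to the start) + 180° = 136.05°
Δθ = θ₂ − θ₁ = +64.3°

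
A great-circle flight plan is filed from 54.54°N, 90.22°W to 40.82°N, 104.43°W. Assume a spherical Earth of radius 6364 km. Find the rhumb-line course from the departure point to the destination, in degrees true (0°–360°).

Meridional parts: M(φ₁)=+1.1403, M(φ₂)=+0.7817 → ΔM = -0.3586;  Δλ = -0.2480 rad
tan C = Δλ / ΔM = +0.6916 → C = 214.67°

214.7°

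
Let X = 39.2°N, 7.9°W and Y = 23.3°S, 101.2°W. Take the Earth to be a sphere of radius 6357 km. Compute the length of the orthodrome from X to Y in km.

11862 km

cos σ = sin φ₁ sin φ₂ + cos φ₁ cos φ₂ cos Δλ
      = sin(39.20°)sin(-23.30°) + cos(39.20°)cos(-23.30°)cos(-93.30°) = -0.2910
σ = 106.916° → d = Rσ = 6357·1.86603 = 11862 km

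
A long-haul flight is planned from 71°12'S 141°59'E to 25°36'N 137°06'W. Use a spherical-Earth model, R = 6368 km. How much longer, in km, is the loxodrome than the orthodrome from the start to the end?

Great circle: cos σ = sin φ₁ sin φ₂ + cos φ₁ cos φ₂ cos Δλ,  σ = 1.9424 rad → d_gc = 12369.49 km
Rhumb line: Δψ = +2.2609, q = Δφ/Δψ = 0.7472, d_rh = R√(Δφ²+q²Δλ²) = 12684.96 km
Excess = 12684.96 − 12369.49 = 315.47 ≈ 315 km

315 km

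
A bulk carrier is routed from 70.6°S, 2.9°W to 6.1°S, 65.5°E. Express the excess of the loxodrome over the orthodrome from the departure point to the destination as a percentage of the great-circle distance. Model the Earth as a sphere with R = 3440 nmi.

2.9%

Great circle: σ = 1.3471 rad → d_gc = Rσ = 4634.1 nmi
Rhumb: Δφ = +1.1257, Δλ = +1.1938, Δψ = +1.6598, q = Δφ/Δψ = 0.6782 → d_rh = R√(Δφ²+q²Δλ²) = 4770.1 nmi
Excess = (4770.1 − 4634.1) / 4634.1 = 136.0 / 4634.1 = 2.93% ≈ 2.9%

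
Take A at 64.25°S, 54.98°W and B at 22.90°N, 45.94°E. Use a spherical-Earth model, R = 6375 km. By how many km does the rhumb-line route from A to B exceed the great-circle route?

Great circle: cos σ = sin φ₁ sin φ₂ + cos φ₁ cos φ₂ cos Δλ,  σ = 2.0112 rad → d_gc = 12821.3 km
Rhumb line: Δψ = +1.8867, q = Δφ/Δψ = 0.8062, d_rh = R√(Δφ²+q²Δλ²) = 13265.7 km
Excess = 13265.7 − 12821.3 = 444.4 ≈ 444 km

444 km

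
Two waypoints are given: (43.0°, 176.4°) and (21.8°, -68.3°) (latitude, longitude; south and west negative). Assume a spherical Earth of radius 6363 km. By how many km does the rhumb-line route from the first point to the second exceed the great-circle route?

725 km

Great circle: cos σ = sin φ₁ sin φ₂ + cos φ₁ cos φ₂ cos Δλ,  σ = 1.6077 rad → d_gc = 10230.0 km
Rhumb line: Δψ = -0.4428, q = Δφ/Δψ = 0.8356, d_rh = R√(Δφ²+q²Δλ²) = 10955.0 km
Excess = 10955.0 − 10230.0 = 725.0 ≈ 725 km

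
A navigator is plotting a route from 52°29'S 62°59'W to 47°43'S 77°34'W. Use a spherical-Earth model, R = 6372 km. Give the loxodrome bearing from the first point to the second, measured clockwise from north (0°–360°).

297.0°

Δψ = ln[tan(π/4+φ₂/2)/tan(π/4+φ₁/2)] = +0.1298
Δλ = -0.2545 rad (taken the short way round)
course = atan2(Δλ, Δψ) = 297.03°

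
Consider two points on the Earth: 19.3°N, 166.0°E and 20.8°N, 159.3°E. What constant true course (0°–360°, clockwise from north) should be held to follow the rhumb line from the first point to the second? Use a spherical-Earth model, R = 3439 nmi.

283.4°

Δψ = ln[tan(π/4+φ₂/2)/tan(π/4+φ₁/2)] = +0.0279
Δλ = -0.1169 rad (taken the short way round)
course = atan2(Δλ, Δψ) = 283.41°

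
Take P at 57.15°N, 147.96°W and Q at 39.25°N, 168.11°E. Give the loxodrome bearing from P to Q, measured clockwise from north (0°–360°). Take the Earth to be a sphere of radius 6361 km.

Δψ = ln[tan(π/4+φ₂/2)/tan(π/4+φ₁/2)] = -0.4756
Δλ = -0.7667 rad (taken the short way round)
course = atan2(Δλ, Δψ) = 238.19°

238.2°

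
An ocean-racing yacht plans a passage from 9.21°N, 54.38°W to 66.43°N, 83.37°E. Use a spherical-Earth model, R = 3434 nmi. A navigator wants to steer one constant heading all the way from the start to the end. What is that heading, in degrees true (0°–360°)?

Meridional parts: M(φ₁)=+0.1614, M(φ₂)=+1.5672 → ΔM = +1.4057;  Δλ = +2.4042 rad
tan C = Δλ / ΔM = +1.7103 → C = 59.69°

59.7°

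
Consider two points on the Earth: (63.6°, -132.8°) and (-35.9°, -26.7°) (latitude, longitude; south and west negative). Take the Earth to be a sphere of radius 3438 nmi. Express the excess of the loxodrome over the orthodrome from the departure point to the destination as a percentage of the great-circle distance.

Great circle: σ = 2.2461 rad → d_gc = Rσ = 7721.9 nmi
Rhumb: Δφ = -1.7366, Δλ = +1.8518, Δψ = -2.1222, q = Δφ/Δψ = 0.8183 → d_rh = R√(Δφ²+q²Δλ²) = 7923.8 nmi
Excess = (7923.8 − 7721.9) / 7721.9 = 201.9 / 7721.9 = 2.61% ≈ 2.6%

2.6%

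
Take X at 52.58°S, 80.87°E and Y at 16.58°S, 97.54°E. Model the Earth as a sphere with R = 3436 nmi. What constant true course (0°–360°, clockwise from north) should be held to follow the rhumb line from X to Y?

Δψ = ln[tan(π/4+φ₂/2)/tan(π/4+φ₁/2)] = +0.7892
Δλ = +0.2909 rad (taken the short way round)
course = atan2(Δλ, Δψ) = 20.24°

20.2°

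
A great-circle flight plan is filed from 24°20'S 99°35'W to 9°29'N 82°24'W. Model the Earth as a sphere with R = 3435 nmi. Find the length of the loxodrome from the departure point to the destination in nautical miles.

Rhumb course C = atan2(Δλ, Δψ) with Δψ = ln[tan(π/4+φ₂/2)/tan(π/4+φ₁/2)] = +0.6043, Δλ = +0.2999 → C = 26.39°
d = R·|Δφ| / |cos C| = 3435·0.59021 / 0.89577 = 2263 nmi

2263 nmi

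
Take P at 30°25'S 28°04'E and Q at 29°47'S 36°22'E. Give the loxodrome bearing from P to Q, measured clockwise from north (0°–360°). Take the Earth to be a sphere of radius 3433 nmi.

Δψ = ln[tan(π/4+φ₂/2)/tan(π/4+φ₁/2)] = +0.0128
Δλ = +0.1449 rad (taken the short way round)
course = atan2(Δλ, Δψ) = 84.96°

85.0°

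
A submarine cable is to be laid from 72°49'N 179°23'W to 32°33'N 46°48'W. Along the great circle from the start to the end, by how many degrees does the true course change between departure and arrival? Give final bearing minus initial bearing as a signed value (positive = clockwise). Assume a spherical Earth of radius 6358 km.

+125.2°

At departure: θ₁ = atan2(sin Δλ cos φ₂, cos φ₁ sin φ₂ − sin φ₁ cos φ₂ cos Δλ) = 41.40°
At arrival: θ₂ = atan2(sin Δλ cos φ₁, −cos φ₂ sin φ₁ + sin φ₂ cos φ₁ cos Δλ) = 166.60°
Δθ = θ₂ − θ₁ = +125.2°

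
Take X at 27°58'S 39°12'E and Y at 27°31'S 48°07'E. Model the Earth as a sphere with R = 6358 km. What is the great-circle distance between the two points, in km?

Haversine: a = sin²(Δφ/2)+cos φ₁ cos φ₂ sin²(Δλ/2) = 0.00475;  σ = 2·atan2(√a,√(1−a))
σ = 7.903° → d = Rσ = 6358·0.13793 = 877 km

877 km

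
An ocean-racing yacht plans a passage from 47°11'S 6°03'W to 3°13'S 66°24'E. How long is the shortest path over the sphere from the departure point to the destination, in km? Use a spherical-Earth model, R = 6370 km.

Haversine: a = sin²(Δφ/2)+cos φ₁ cos φ₂ sin²(Δλ/2) = 0.37711;  σ = 2·atan2(√a,√(1−a))
σ = 75.772° → d = Rσ = 6370·1.32247 = 8424 km

8424 km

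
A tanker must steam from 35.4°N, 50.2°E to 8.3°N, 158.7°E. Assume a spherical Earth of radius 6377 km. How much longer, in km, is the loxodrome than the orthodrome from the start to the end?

351 km

Great circle: cos σ = sin φ₁ sin φ₂ + cos φ₁ cos φ₂ cos Δλ,  σ = 1.7440 rad → d_gc = 11121.3 km
Rhumb line: Δψ = -0.5160, q = Δφ/Δψ = 0.9166, d_rh = R√(Δφ²+q²Δλ²) = 11472.7 km
Excess = 11472.7 − 11121.3 = 351.4 ≈ 351 km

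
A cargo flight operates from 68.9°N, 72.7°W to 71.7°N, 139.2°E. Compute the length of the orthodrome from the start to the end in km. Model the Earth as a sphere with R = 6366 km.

4204 km

cos σ = sin φ₁ sin φ₂ + cos φ₁ cos φ₂ cos Δλ
      = sin(68.90°)sin(71.70°) + cos(68.90°)cos(71.70°)cos(-148.10°) = 0.7898
σ = 37.833° → d = Rσ = 6366·0.66030 = 4204 km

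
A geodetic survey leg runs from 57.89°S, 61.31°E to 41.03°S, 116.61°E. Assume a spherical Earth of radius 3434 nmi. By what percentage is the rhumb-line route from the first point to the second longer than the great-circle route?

2.4%

Great circle: σ = 0.6692 rad → d_gc = Rσ = 2298.1 nmi
Rhumb: Δφ = +0.2943, Δλ = +0.9652, Δψ = +0.4590, q = Δφ/Δψ = 0.6411 → d_rh = R√(Δφ²+q²Δλ²) = 2352.9 nmi
Excess = (2352.9 − 2298.1) / 2298.1 = 54.8 / 2298.1 = 2.38% ≈ 2.4%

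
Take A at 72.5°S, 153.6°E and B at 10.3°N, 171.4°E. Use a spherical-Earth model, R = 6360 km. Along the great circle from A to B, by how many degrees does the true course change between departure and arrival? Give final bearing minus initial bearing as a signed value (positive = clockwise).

Initial bearing θ₁ = atan2(sin Δλ cos φ₂, cos φ₁ sin φ₂ − sin φ₁ cos φ₂ cos Δλ) = 17.62°
Final bearing θ₂ = (initial bearing from the destination back to the start) + 180° = 5.31°
Δθ = θ₂ − θ₁ = -12.3°

-12.3°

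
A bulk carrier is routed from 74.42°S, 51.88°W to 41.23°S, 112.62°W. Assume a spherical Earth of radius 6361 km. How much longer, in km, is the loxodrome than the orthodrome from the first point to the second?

167 km

Great circle: cos σ = sin φ₁ sin φ₂ + cos φ₁ cos φ₂ cos Δλ,  σ = 0.7472 rad → d_gc = 4752.9 km
Rhumb line: Δψ = +1.1980, q = Δφ/Δψ = 0.4835, d_rh = R√(Δφ²+q²Δλ²) = 4920.3 km
Excess = 4920.3 − 4752.9 = 167.4 ≈ 167 km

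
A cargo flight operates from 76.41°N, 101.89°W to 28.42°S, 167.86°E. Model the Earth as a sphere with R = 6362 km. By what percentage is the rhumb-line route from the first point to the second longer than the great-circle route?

3.7%

Great circle: σ = 2.0527 rad → d_gc = Rσ = 13059.6 km
Rhumb: Δφ = -1.8296, Δλ = -1.5752, Δψ = -2.6450, q = Δφ/Δψ = 0.6917 → d_rh = R√(Δφ²+q²Δλ²) = 13547.8 km
Excess = (13547.8 − 13059.6) / 13059.6 = 488.2 / 13059.6 = 3.74% ≈ 3.7%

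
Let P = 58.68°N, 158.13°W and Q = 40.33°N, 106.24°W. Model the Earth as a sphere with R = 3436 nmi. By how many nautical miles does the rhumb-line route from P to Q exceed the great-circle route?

Great circle: cos σ = sin φ₁ sin φ₂ + cos φ₁ cos φ₂ cos Δλ,  σ = 0.6477 rad → d_gc = 2225.6 nmi
Rhumb line: Δψ = -0.5013, q = Δφ/Δψ = 0.6388, d_rh = R√(Δφ²+q²Δλ²) = 2272.2 nmi
Excess = 2272.2 − 2225.6 = 46.6 ≈ 47 nmi

47 nmi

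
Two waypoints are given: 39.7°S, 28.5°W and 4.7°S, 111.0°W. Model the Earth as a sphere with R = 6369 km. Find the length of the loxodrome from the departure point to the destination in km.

Rhumb course C = atan2(Δλ, Δψ) with Δψ = ln[tan(π/4+φ₂/2)/tan(π/4+φ₁/2)] = +0.6740, Δλ = -1.4399 → C = 295.08°
d = R·|Δφ| / |cos C| = 6369·0.61087 / 0.42393 = 9178 km

9178 km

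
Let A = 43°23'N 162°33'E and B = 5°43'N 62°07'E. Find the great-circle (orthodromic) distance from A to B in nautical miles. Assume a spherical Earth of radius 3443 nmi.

Haversine: a = sin²(Δφ/2)+cos φ₁ cos φ₂ sin²(Δλ/2) = 0.53127;  σ = 2·atan2(√a,√(1−a))
σ = 93.586° → d = Rσ = 3443·1.63338 = 5624 nmi

5624 nmi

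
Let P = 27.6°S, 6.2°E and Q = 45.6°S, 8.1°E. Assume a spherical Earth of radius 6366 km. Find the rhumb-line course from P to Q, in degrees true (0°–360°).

Meridional parts: M(φ₁)=-0.5015, M(φ₂)=-0.8963 → ΔM = -0.3948;  Δλ = +0.0332 rad
tan C = Δλ / ΔM = -0.0840 → C = 175.20°

175.2°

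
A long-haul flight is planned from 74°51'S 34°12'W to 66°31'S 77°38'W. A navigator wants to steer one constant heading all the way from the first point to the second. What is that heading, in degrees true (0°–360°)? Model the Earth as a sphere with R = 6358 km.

Δψ = ln[tan(π/4+φ₂/2)/tan(π/4+φ₁/2)] = +0.4466
Δλ = -0.7581 rad (taken the short way round)
course = atan2(Δλ, Δψ) = 300.50°

300.5°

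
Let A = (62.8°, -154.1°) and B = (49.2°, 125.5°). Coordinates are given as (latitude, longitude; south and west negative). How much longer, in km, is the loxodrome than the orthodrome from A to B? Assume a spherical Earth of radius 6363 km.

303 km

Great circle: cos σ = sin φ₁ sin φ₂ + cos φ₁ cos φ₂ cos Δλ,  σ = 0.7625 rad → d_gc = 4851.9 km
Rhumb line: Δψ = -0.4300, q = Δφ/Δψ = 0.5520, d_rh = R√(Δφ²+q²Δλ²) = 5155.2 km
Excess = 5155.2 − 4851.9 = 303.3 ≈ 303 km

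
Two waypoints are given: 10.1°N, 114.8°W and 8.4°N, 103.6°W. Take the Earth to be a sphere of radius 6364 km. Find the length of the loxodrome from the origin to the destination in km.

Δψ = ln[tan(π/4+φ₂/2)/tan(π/4+φ₁/2)] = -0.0301;  Δφ = -0.0297 rad,  Δλ = +0.1955 rad
q = Δφ/Δψ = 0.9870
d = R·√(Δφ² + q²Δλ²) = 6364·0.19520 = 1242 km

1242 km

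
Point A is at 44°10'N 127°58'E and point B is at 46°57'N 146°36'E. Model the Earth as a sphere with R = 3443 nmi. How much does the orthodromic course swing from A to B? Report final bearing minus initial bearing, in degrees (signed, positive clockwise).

At departure: θ₁ = atan2(sin Δλ cos φ₂, cos φ₁ sin φ₂ − sin φ₁ cos φ₂ cos Δλ) = 71.38°
At arrival: θ₂ = atan2(sin Δλ cos φ₁, −cos φ₂ sin φ₁ + sin φ₂ cos φ₁ cos Δλ) = 84.74°
Δθ = θ₂ − θ₁ = +13.4°

+13.4°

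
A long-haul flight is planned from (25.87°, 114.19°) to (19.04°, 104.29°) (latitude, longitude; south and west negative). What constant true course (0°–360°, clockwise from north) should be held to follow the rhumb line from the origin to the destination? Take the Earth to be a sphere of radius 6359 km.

Δψ = ln[tan(π/4+φ₂/2)/tan(π/4+φ₁/2)] = -0.1291
Δλ = -0.1728 rad (taken the short way round)
course = atan2(Δλ, Δψ) = 233.24°

233.2°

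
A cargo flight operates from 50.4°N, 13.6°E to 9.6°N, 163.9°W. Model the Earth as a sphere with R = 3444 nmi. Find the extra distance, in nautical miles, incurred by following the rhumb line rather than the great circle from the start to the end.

2025 nmi

Great circle: cos σ = sin φ₁ sin φ₂ + cos φ₁ cos φ₂ cos Δλ,  σ = 2.0937 rad → d_gc = 7210.7 nmi
Rhumb line: Δψ = -0.8532, q = Δφ/Δψ = 0.8346, d_rh = R√(Δφ²+q²Δλ²) = 9235.9 nmi
Excess = 9235.9 − 7210.7 = 2025.2 ≈ 2025 nmi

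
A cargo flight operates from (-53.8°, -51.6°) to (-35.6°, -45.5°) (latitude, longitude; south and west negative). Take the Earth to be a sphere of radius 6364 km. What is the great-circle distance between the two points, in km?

Haversine: a = sin²(Δφ/2)+cos φ₁ cos φ₂ sin²(Δλ/2) = 0.02637;  σ = 2·atan2(√a,√(1−a))
σ = 18.692° → d = Rσ = 6364·0.32624 = 2076 km

2076 km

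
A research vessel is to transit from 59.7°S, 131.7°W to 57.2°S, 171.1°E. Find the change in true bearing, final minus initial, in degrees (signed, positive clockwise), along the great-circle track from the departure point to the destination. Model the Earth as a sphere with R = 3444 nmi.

+49.9°

Initial bearing θ₁ = atan2(sin Δλ cos φ₂, cos φ₁ sin φ₂ − sin φ₁ cos φ₂ cos Δλ) = 249.45°
Final bearing θ₂ = (initial bearing from the destination back to the start) + 180° = 299.30°
Δθ = θ₂ − θ₁ = +49.9°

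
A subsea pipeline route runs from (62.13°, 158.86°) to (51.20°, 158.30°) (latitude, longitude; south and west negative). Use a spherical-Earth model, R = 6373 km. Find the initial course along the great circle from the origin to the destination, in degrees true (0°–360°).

181.9°

N = sin Δλ·cos φ₂ = -0.0061;  D = cos φ₁ sin φ₂ − sin φ₁ cos φ₂ cos Δλ = -0.1896
initial course = atan2(N, D) = 181.85°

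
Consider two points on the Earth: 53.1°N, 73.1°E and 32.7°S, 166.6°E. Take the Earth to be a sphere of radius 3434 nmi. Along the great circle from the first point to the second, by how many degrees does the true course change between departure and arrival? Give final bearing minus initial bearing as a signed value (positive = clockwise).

+28.8°

At departure: θ₁ = atan2(sin Δλ cos φ₂, cos φ₁ sin φ₂ − sin φ₁ cos φ₂ cos Δλ) = 108.64°
At arrival: θ₂ = atan2(sin Δλ cos φ₁, −cos φ₂ sin φ₁ + sin φ₂ cos φ₁ cos Δλ) = 137.46°
Δθ = θ₂ − θ₁ = +28.8°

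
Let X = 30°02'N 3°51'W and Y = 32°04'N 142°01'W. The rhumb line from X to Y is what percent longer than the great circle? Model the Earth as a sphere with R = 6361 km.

11.3%

Great circle: σ = 1.8555 rad → d_gc = Rσ = 11803.1 km
Rhumb: Δφ = +0.0355, Δλ = -2.4115, Δψ = +0.0414, q = Δφ/Δψ = 0.8566 → d_rh = R√(Δφ²+q²Δλ²) = 13142.2 km
Excess = (13142.2 − 11803.1) / 11803.1 = 1339.1 / 11803.1 = 11.345% ≈ 11.3%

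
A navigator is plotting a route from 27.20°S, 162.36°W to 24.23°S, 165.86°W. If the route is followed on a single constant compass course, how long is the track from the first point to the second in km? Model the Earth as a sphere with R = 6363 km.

481 km

Rhumb course C = atan2(Δλ, Δψ) with Δψ = ln[tan(π/4+φ₂/2)/tan(π/4+φ₁/2)] = +0.0575, Δλ = -0.0611 → C = 313.29°
d = R·|Δφ| / |cos C| = 6363·0.05184 / 0.68568 = 481 km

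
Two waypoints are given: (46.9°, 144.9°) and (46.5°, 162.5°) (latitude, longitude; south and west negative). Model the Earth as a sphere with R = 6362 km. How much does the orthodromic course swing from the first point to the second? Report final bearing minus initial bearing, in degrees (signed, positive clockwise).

+12.9°

At departure: θ₁ = atan2(sin Δλ cos φ₂, cos φ₁ sin φ₂ − sin φ₁ cos φ₂ cos Δλ) = 85.45°
At arrival: θ₂ = atan2(sin Δλ cos φ₁, −cos φ₂ sin φ₁ + sin φ₂ cos φ₁ cos Δλ) = 98.31°
Δθ = θ₂ − θ₁ = +12.9°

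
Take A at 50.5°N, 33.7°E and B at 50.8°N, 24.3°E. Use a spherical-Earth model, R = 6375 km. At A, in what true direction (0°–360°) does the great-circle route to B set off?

N = sin Δλ·cos φ₂ = -0.1032;  D = cos φ₁ sin φ₂ − sin φ₁ cos φ₂ cos Δλ = +0.0118
initial course = atan2(N, D) = 276.51°

276.5°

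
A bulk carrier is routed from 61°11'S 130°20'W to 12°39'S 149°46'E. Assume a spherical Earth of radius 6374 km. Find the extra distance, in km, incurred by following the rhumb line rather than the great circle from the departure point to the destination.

306 km

Great circle: cos σ = sin φ₁ sin φ₂ + cos φ₁ cos φ₂ cos Δλ,  σ = 1.2929 rad → d_gc = 8240.8 km
Rhumb line: Δψ = +1.1364, q = Δφ/Δψ = 0.7454, d_rh = R√(Δφ²+q²Δλ²) = 8546.8 km
Excess = 8546.8 − 8240.8 = 306.0 ≈ 306 km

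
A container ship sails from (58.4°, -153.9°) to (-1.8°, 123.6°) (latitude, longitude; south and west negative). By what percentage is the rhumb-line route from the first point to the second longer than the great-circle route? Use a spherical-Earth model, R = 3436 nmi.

Great circle: σ = 1.5292 rad → d_gc = Rσ = 5254.3 nmi
Rhumb: Δφ = -1.0507, Δλ = -1.4399, Δψ = -1.2938, q = Δφ/Δψ = 0.8121 → d_rh = R√(Δφ²+q²Δλ²) = 5401.4 nmi
Excess = (5401.4 − 5254.3) / 5254.3 = 147.1 / 5254.3 = 2.80% ≈ 2.8%

2.8%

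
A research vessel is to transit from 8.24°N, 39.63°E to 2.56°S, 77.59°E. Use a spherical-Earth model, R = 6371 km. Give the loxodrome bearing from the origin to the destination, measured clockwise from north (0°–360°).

105.9°

Δψ = ln[tan(π/4+φ₂/2)/tan(π/4+φ₁/2)] = -0.1890
Δλ = +0.6625 rad (taken the short way round)
course = atan2(Δλ, Δψ) = 105.92°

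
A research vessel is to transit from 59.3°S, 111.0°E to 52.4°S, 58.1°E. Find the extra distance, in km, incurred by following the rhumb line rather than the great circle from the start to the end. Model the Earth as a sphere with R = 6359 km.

Great circle: cos σ = sin φ₁ sin φ₂ + cos φ₁ cos φ₂ cos Δλ,  σ = 0.5173 rad → d_gc = 3289.6 km
Rhumb line: Δψ = +0.2152, q = Δφ/Δψ = 0.5595, d_rh = R√(Δφ²+q²Δλ²) = 3373.2 km
Excess = 3373.2 − 3289.6 = 83.6 ≈ 84 km

84 km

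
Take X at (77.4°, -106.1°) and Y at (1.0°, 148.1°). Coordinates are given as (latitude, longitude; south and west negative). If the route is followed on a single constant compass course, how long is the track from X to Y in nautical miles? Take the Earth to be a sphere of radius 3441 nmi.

6006 nmi

Δψ = ln[tan(π/4+φ₂/2)/tan(π/4+φ₁/2)] = -2.1862;  Δφ = -1.3334 rad,  Δλ = -1.8466 rad
q = Δφ/Δψ = 0.6099
d = R·√(Δφ² + q²Δλ²) = 3441·1.74544 = 6006 nmi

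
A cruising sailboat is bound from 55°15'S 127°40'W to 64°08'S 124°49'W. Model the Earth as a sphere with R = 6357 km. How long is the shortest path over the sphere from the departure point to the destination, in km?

998 km

cos σ = sin φ₁ sin φ₂ + cos φ₁ cos φ₂ cos Δλ
      = sin(-55.25°)sin(-64.13°) + cos(-55.25°)cos(-64.13°)cos(2.85°) = 0.9877
σ = 8.997° → d = Rσ = 6357·0.15702 = 998 km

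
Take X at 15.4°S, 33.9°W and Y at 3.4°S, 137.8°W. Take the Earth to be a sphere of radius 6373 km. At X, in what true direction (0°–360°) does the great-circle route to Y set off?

θ = atan2( sin Δλ·cos φ₂ ,  cos φ₁ sin φ₂ − sin φ₁ cos φ₂ cos Δλ )
  = atan2(-0.9690, -0.1209) = 262.89°

262.9°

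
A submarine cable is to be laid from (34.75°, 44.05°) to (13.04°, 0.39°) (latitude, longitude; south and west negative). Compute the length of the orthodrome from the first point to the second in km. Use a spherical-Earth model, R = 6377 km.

cos σ = sin φ₁ sin φ₂ + cos φ₁ cos φ₂ cos Δλ
      = sin(34.75°)sin(13.04°) + cos(34.75°)cos(13.04°)cos(-43.66°) = 0.7077
σ = 44.952° → d = Rσ = 6377·0.78456 = 5003 km

5003 km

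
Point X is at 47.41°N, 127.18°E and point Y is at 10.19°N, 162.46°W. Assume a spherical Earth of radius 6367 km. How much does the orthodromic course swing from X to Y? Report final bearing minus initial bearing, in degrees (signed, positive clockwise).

+39.4°

At departure: θ₁ = atan2(sin Δλ cos φ₂, cos φ₁ sin φ₂ − sin φ₁ cos φ₂ cos Δλ) = 97.61°
At arrival: θ₂ = atan2(sin Δλ cos φ₁, −cos φ₂ sin φ₁ + sin φ₂ cos φ₁ cos Δλ) = 137.04°
Δθ = θ₂ − θ₁ = +39.4°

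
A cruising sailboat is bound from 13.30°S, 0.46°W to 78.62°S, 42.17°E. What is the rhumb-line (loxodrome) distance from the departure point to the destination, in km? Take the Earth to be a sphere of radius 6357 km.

7700 km

Rhumb course C = atan2(Δλ, Δψ) with Δψ = ln[tan(π/4+φ₂/2)/tan(π/4+φ₁/2)] = -2.0720, Δλ = +0.7440 → C = 160.25°
d = R·|Δφ| / |cos C| = 6357·1.14005 / 0.94116 = 7700 km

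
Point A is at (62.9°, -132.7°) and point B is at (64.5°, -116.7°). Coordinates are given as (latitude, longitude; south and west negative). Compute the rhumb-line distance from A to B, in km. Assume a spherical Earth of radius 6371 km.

Rhumb course C = atan2(Δλ, Δψ) with Δψ = ln[tan(π/4+φ₂/2)/tan(π/4+φ₁/2)] = +0.0630, Δλ = +0.2793 → C = 77.28°
d = R·|Δφ| / |cos C| = 6371·0.02793 / 0.22022 = 808 km

808 km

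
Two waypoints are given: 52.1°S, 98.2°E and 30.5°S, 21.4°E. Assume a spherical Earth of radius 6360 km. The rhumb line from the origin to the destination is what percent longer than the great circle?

3.8%

Great circle: σ = 1.0224 rad → d_gc = Rσ = 6502.2 km
Rhumb: Δφ = +0.3770, Δλ = -1.3404, Δψ = +0.5096, q = Δφ/Δψ = 0.7398 → d_rh = R√(Δφ²+q²Δλ²) = 6747.1 km
Excess = (6747.1 − 6502.2) / 6502.2 = 244.9 / 6502.2 = 3.77% ≈ 3.8%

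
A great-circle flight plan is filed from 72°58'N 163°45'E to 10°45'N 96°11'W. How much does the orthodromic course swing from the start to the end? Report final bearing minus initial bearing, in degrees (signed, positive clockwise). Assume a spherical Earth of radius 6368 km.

Initial bearing θ₁ = atan2(sin Δλ cos φ₂, cos φ₁ sin φ₂ − sin φ₁ cos φ₂ cos Δλ) = 77.25°
Final bearing θ₂ = (initial bearing from the destination back to the start) + 180° = 163.09°
Δθ = θ₂ − θ₁ = +85.8°

+85.8°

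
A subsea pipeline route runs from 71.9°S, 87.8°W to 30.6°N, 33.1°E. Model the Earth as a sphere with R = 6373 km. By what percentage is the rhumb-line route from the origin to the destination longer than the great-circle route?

6.3%

Great circle: σ = 2.2410 rad → d_gc = Rσ = 14282.2 km
Rhumb: Δφ = +1.7890, Δλ = +2.1101, Δψ = +2.3985, q = Δφ/Δψ = 0.7459 → d_rh = R√(Δφ²+q²Δλ²) = 15185.1 km
Excess = (15185.1 − 14282.2) / 14282.2 = 902.9 / 14282.2 = 6.32% ≈ 6.3%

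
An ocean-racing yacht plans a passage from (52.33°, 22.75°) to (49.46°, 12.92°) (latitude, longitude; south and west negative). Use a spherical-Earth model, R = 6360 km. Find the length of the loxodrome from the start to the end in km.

Rhumb course C = atan2(Δλ, Δψ) with Δψ = ln[tan(π/4+φ₂/2)/tan(π/4+φ₁/2)] = -0.0794, Δλ = -0.1716 → C = 245.15°
d = R·|Δφ| / |cos C| = 6360·0.05009 / 0.42021 = 758 km

758 km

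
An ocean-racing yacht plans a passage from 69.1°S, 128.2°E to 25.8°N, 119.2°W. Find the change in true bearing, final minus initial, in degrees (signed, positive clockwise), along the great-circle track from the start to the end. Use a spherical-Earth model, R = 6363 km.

-78.6°

Initial bearing θ₁ = atan2(sin Δλ cos φ₂, cos φ₁ sin φ₂ − sin φ₁ cos φ₂ cos Δλ) = 101.42°
Final bearing θ₂ = (initial bearing from the destination back to the start) + 180° = 22.85°
Δθ = θ₂ − θ₁ = -78.6°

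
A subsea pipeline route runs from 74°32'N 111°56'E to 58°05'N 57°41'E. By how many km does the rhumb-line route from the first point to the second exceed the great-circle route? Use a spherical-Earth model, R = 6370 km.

92 km

Great circle: cos σ = sin φ₁ sin φ₂ + cos φ₁ cos φ₂ cos Δλ,  σ = 0.4500 rad → d_gc = 2866.4 km
Rhumb line: Δψ = -0.7447, q = Δφ/Δψ = 0.3855, d_rh = R√(Δφ²+q²Δλ²) = 2958.4 km
Excess = 2958.4 − 2866.4 = 92.0 ≈ 92 km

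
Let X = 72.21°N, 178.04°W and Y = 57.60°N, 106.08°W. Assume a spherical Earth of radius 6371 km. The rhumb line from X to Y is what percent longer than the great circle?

5.7%

Great circle: σ = 0.5459 rad → d_gc = Rσ = 3478.0 km
Rhumb: Δφ = -0.2550, Δλ = +1.2559, Δψ = -0.6186, q = Δφ/Δψ = 0.4122 → d_rh = R√(Δφ²+q²Δλ²) = 3676.7 km
Excess = (3676.7 − 3478.0) / 3478.0 = 198.7 / 3478.0 = 5.71% ≈ 5.7%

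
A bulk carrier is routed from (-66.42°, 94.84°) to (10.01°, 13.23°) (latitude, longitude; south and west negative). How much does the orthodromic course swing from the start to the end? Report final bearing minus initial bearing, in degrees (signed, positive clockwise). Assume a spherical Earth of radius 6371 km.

At departure: θ₁ = atan2(sin Δλ cos φ₂, cos φ₁ sin φ₂ − sin φ₁ cos φ₂ cos Δλ) = 281.67°
At arrival: θ₂ = atan2(sin Δλ cos φ₁, −cos φ₂ sin φ₁ + sin φ₂ cos φ₁ cos Δλ) = 336.56°
Δθ = θ₂ − θ₁ = +54.9°

+54.9°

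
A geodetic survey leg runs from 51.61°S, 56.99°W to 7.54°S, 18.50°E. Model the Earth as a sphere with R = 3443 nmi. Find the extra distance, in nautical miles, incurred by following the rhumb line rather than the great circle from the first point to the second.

Great circle: cos σ = sin φ₁ sin φ₂ + cos φ₁ cos φ₂ cos Δλ,  σ = 1.3108 rad → d_gc = 4513.0 nmi
Rhumb line: Δψ = +0.9232, q = Δφ/Δψ = 0.8332, d_rh = R√(Δφ²+q²Δλ²) = 4615.0 nmi
Excess = 4615.0 − 4513.0 = 102.0 ≈ 102 nmi

102 nmi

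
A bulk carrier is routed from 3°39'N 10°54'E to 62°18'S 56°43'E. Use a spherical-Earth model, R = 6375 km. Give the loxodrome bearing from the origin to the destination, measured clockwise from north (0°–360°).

151.4°

Δψ = ln[tan(π/4+φ₂/2)/tan(π/4+φ₁/2)] = -1.4639
Δλ = +0.7997 rad (taken the short way round)
course = atan2(Δλ, Δψ) = 151.36°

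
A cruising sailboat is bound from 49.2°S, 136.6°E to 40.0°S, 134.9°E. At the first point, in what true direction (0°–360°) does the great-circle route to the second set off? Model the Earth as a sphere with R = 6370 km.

351.9°

N = sin Δλ·cos φ₂ = -0.0227;  D = cos φ₁ sin φ₂ − sin φ₁ cos φ₂ cos Δλ = +0.1596
initial course = atan2(N, D) = 351.90°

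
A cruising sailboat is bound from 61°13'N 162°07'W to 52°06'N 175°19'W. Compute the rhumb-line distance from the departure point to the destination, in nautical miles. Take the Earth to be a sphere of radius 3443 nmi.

Rhumb course C = atan2(Δλ, Δψ) with Δψ = ln[tan(π/4+φ₂/2)/tan(π/4+φ₁/2)] = -0.2912, Δλ = -0.2304 → C = 218.35°
d = R·|Δφ| / |cos C| = 3443·0.15912 / 0.78428 = 699 nmi

699 nmi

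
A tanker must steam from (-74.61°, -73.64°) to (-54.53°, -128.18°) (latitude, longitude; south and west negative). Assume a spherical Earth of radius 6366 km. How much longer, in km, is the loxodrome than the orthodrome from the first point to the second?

Great circle: cos σ = sin φ₁ sin φ₂ + cos φ₁ cos φ₂ cos Δλ,  σ = 0.5063 rad → d_gc = 3223.0 km
Rhumb line: Δψ = +0.8616, q = Δφ/Δψ = 0.4068, d_rh = R√(Δφ²+q²Δλ²) = 3324.6 km
Excess = 3324.6 − 3223.0 = 101.6 ≈ 102 km

102 km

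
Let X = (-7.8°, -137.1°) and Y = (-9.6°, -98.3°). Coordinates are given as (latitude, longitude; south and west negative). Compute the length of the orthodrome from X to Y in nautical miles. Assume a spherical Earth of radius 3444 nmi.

Haversine: a = sin²(Δφ/2)+cos φ₁ cos φ₂ sin²(Δλ/2) = 0.10803;  σ = 2·atan2(√a,√(1−a))
σ = 38.377° → d = Rσ = 3444·0.66980 = 2307 nmi

2307 nmi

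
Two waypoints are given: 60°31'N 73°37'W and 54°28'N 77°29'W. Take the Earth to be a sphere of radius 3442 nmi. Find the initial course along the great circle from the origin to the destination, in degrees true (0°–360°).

N = sin Δλ·cos φ₂ = -0.0392;  D = cos φ₁ sin φ₂ − sin φ₁ cos φ₂ cos Δλ = -0.1042
initial course = atan2(N, D) = 200.60°

200.6°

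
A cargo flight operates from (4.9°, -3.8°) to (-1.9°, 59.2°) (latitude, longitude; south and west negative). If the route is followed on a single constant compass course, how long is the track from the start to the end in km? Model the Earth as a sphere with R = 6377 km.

7046 km

Δψ = ln[tan(π/4+φ₂/2)/tan(π/4+φ₁/2)] = -0.1188;  Δφ = -0.1187 rad,  Δλ = +1.0996 rad
q = Δφ/Δψ = 0.9991
d = R·√(Δφ² + q²Δλ²) = 6377·1.10493 = 7046 km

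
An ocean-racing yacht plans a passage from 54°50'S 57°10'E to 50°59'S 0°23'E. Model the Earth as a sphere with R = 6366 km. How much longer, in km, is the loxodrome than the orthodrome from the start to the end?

Great circle: cos σ = sin φ₁ sin φ₂ + cos φ₁ cos φ₂ cos Δλ,  σ = 0.5849 rad → d_gc = 3723.3 km
Rhumb line: Δψ = +0.1115, q = Δφ/Δψ = 0.6026, d_rh = R√(Δφ²+q²Δλ²) = 3825.7 km
Excess = 3825.7 − 3723.3 = 102.4 ≈ 102 km

102 km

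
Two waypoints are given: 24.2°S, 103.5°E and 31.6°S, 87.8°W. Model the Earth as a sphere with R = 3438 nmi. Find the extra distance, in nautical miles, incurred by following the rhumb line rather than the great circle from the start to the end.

1557 nmi

Great circle: cos σ = sin φ₁ sin φ₂ + cos φ₁ cos φ₂ cos Δλ,  σ = 2.1496 rad → d_gc = 7390.3 nmi
Rhumb line: Δψ = -0.1463, q = Δφ/Δψ = 0.8828, d_rh = R√(Δφ²+q²Δλ²) = 8947.4 nmi
Excess = 8947.4 − 7390.3 = 1557.1 ≈ 1557 nmi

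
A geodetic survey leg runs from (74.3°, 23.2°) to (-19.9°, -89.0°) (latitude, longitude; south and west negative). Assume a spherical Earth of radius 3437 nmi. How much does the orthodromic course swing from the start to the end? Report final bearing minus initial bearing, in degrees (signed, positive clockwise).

-90.0°

At departure: θ₁ = atan2(sin Δλ cos φ₂, cos φ₁ sin φ₂ − sin φ₁ cos φ₂ cos Δλ) = 286.02°
At arrival: θ₂ = atan2(sin Δλ cos φ₁, −cos φ₂ sin φ₁ + sin φ₂ cos φ₁ cos Δλ) = 196.06°
Δθ = θ₂ − θ₁ = -90.0°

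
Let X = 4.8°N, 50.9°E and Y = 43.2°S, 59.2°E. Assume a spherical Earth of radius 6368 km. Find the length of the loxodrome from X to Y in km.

Δψ = ln[tan(π/4+φ₂/2)/tan(π/4+φ₁/2)] = -0.9215;  Δφ = -0.8378 rad,  Δλ = +0.1449 rad
q = Δφ/Δψ = 0.9091
d = R·√(Δφ² + q²Δλ²) = 6368·0.84805 = 5400 km

5400 km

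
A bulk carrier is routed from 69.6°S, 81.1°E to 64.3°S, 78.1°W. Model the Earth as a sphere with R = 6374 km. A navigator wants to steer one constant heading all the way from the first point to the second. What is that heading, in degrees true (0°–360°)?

274.9°

Δψ = ln[tan(π/4+φ₂/2)/tan(π/4+φ₁/2)] = +0.2373
Δλ = -2.7786 rad (taken the short way round)
course = atan2(Δλ, Δψ) = 274.88°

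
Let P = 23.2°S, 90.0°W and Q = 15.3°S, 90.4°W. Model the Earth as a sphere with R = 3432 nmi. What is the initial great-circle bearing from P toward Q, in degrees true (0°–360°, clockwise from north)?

357.2°

θ = atan2( sin Δλ·cos φ₂ ,  cos φ₁ sin φ₂ − sin φ₁ cos φ₂ cos Δλ )
  = atan2(-0.0067, +0.1374) = 357.19°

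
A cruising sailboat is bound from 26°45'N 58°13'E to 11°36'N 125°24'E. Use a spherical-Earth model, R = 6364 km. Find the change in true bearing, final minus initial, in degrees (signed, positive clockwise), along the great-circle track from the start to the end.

Initial bearing θ₁ = atan2(sin Δλ cos φ₂, cos φ₁ sin φ₂ − sin φ₁ cos φ₂ cos Δλ) = 89.46°
Final bearing θ₂ = (initial bearing from the destination back to the start) + 180° = 114.28°
Δθ = θ₂ − θ₁ = +24.8°

+24.8°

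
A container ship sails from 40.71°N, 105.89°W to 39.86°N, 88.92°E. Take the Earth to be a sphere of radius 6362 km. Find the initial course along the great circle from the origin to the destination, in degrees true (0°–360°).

θ = atan2( sin Δλ·cos φ₂ ,  cos φ₁ sin φ₂ − sin φ₁ cos φ₂ cos Δλ )
  = atan2(-0.1962, +0.9699) = 348.56°

348.6°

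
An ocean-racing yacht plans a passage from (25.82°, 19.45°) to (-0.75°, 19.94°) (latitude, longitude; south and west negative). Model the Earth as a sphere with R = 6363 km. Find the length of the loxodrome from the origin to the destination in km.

Δψ = ln[tan(π/4+φ₂/2)/tan(π/4+φ₁/2)] = -0.4798;  Δφ = -0.4637 rad,  Δλ = +0.0086 rad
q = Δφ/Δψ = 0.9665
d = R·√(Δφ² + q²Δλ²) = 6363·0.46381 = 2951 km

2951 km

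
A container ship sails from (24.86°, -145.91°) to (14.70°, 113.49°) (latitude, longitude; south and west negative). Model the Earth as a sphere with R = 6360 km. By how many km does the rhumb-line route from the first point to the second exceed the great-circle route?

212 km

Great circle: cos σ = sin φ₁ sin φ₂ + cos φ₁ cos φ₂ cos Δλ,  σ = 1.6256 rad → d_gc = 10338.7 km
Rhumb line: Δψ = -0.1888, q = Δφ/Δψ = 0.9394, d_rh = R√(Δφ²+q²Δλ²) = 10551.1 km
Excess = 10551.1 − 10338.7 = 212.4 ≈ 212 km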